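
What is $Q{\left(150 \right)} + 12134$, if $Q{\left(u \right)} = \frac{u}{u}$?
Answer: $12135$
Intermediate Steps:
$Q{\left(u \right)} = 1$
$Q{\left(150 \right)} + 12134 = 1 + 12134 = 12135$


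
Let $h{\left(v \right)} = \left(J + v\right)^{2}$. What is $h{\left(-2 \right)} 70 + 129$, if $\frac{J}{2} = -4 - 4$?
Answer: $22809$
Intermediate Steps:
$J = -16$ ($J = 2 \left(-4 - 4\right) = 2 \left(-8\right) = -16$)
$h{\left(v \right)} = \left(-16 + v\right)^{2}$
$h{\left(-2 \right)} 70 + 129 = \left(-16 - 2\right)^{2} \cdot 70 + 129 = \left(-18\right)^{2} \cdot 70 + 129 = 324 \cdot 70 + 129 = 22680 + 129 = 22809$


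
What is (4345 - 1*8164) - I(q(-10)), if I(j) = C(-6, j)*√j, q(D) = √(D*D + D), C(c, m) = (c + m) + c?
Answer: -3819 + 3*√3*10^(¼)*(4 - √10) ≈ -3811.3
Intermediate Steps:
C(c, m) = m + 2*c
q(D) = √(D + D²) (q(D) = √(D² + D) = √(D + D²))
I(j) = √j*(-12 + j) (I(j) = (j + 2*(-6))*√j = (j - 12)*√j = (-12 + j)*√j = √j*(-12 + j))
(4345 - 1*8164) - I(q(-10)) = (4345 - 1*8164) - √(√(-10*(1 - 10)))*(-12 + √(-10*(1 - 10))) = (4345 - 8164) - √(√(-10*(-9)))*(-12 + √(-10*(-9))) = -3819 - √(√90)*(-12 + √90) = -3819 - √(3*√10)*(-12 + 3*√10) = -3819 - √3*10^(¼)*(-12 + 3*√10)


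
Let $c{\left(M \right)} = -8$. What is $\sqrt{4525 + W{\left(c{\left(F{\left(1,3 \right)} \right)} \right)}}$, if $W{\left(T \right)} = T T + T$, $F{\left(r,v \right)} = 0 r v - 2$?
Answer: $3 \sqrt{509} \approx 67.683$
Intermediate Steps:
$F{\left(r,v \right)} = -2$ ($F{\left(r,v \right)} = 0 v - 2 = 0 - 2 = -2$)
$W{\left(T \right)} = T + T^{2}$ ($W{\left(T \right)} = T^{2} + T = T + T^{2}$)
$\sqrt{4525 + W{\left(c{\left(F{\left(1,3 \right)} \right)} \right)}} = \sqrt{4525 - 8 \left(1 - 8\right)} = \sqrt{4525 - -56} = \sqrt{4525 + 56} = \sqrt{4581} = 3 \sqrt{509}$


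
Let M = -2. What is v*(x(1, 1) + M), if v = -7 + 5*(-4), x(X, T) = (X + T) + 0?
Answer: 0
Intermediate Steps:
x(X, T) = T + X (x(X, T) = (T + X) + 0 = T + X)
v = -27 (v = -7 - 20 = -27)
v*(x(1, 1) + M) = -27*((1 + 1) - 2) = -27*(2 - 2) = -27*0 = 0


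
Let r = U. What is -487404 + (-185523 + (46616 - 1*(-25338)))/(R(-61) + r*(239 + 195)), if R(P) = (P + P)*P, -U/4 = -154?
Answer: -133931909113/274786 ≈ -4.8740e+5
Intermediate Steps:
U = 616 (U = -4*(-154) = 616)
r = 616
R(P) = 2*P**2 (R(P) = (2*P)*P = 2*P**2)
-487404 + (-185523 + (46616 - 1*(-25338)))/(R(-61) + r*(239 + 195)) = -487404 + (-185523 + (46616 - 1*(-25338)))/(2*(-61)**2 + 616*(239 + 195)) = -487404 + (-185523 + (46616 + 25338))/(2*3721 + 616*434) = -487404 + (-185523 + 71954)/(7442 + 267344) = -487404 - 113569/274786 = -133931909113/274786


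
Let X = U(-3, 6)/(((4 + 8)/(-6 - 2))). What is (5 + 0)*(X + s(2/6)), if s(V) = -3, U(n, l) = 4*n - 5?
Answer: 125/3 ≈ 41.667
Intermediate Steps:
U(n, l) = -5 + 4*n
X = 34/3 (X = (-5 + 4*(-3))/(((4 + 8)/(-6 - 2))) = (-5 - 12)/((12/(-8))) = -17/(12*(-1/8)) = -17/(-3/2) = -17*(-2/3) = 34/3 ≈ 11.333)
(5 + 0)*(X + s(2/6)) = (5 + 0)*(34/3 - 3) = 5*(25/3) = 125/3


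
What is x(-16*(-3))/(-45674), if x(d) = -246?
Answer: 3/557 ≈ 0.0053860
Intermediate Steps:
x(-16*(-3))/(-45674) = -246/(-45674) = -246*(-1/45674) = 3/557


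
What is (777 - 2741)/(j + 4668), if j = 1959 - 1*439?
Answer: -491/1547 ≈ -0.31739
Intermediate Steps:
j = 1520 (j = 1959 - 439 = 1520)
(777 - 2741)/(j + 4668) = (777 - 2741)/(1520 + 4668) = -1964/6188 = -1964*1/6188 = -491/1547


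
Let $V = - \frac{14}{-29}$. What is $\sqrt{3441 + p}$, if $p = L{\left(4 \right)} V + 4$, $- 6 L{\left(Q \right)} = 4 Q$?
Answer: $\frac{\sqrt{26065461}}{87} \approx 58.683$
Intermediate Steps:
$V = \frac{14}{29}$ ($V = \left(-14\right) \left(- \frac{1}{29}\right) = \frac{14}{29} \approx 0.48276$)
$L{\left(Q \right)} = - \frac{2 Q}{3}$ ($L{\left(Q \right)} = - \frac{4 Q}{6} = - \frac{2 Q}{3}$)
$p = \frac{236}{87}$ ($p = \left(- \frac{2}{3}\right) 4 \cdot \frac{14}{29} + 4 = \left(- \frac{8}{3}\right) \frac{14}{29} + 4 = - \frac{112}{87} + 4 = \frac{236}{87} \approx 2.7126$)
$\sqrt{3441 + p} = \sqrt{3441 + \frac{236}{87}} = \sqrt{\frac{299603}{87}} = \frac{\sqrt{26065461}}{87}$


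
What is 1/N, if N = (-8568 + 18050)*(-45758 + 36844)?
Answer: -1/84522548 ≈ -1.1831e-8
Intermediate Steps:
N = -84522548 (N = 9482*(-8914) = -84522548)
1/N = 1/(-84522548) = -1/84522548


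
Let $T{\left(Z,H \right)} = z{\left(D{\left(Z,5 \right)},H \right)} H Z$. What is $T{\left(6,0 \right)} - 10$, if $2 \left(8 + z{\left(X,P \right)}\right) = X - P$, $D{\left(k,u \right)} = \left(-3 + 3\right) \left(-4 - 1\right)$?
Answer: $-10$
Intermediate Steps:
$D{\left(k,u \right)} = 0$ ($D{\left(k,u \right)} = 0 \left(-5\right) = 0$)
$z{\left(X,P \right)} = -8 + \frac{X}{2} - \frac{P}{2}$ ($z{\left(X,P \right)} = -8 + \frac{X - P}{2} = -8 - \left(\frac{P}{2} - \frac{X}{2}\right) = -8 + \frac{X}{2} - \frac{P}{2}$)
$T{\left(Z,H \right)} = H Z \left(-8 - \frac{H}{2}\right)$ ($T{\left(Z,H \right)} = \left(-8 + \frac{1}{2} \cdot 0 - \frac{H}{2}\right) H Z = \left(-8 + 0 - \frac{H}{2}\right) H Z = \left(-8 - \frac{H}{2}\right) H Z = H \left(-8 - \frac{H}{2}\right) Z = H Z \left(-8 - \frac{H}{2}\right)$)
$T{\left(6,0 \right)} - 10 = \left(- \frac{1}{2}\right) 0 \cdot 6 \left(16 + 0\right) - 10 = \left(- \frac{1}{2}\right) 0 \cdot 6 \cdot 16 - 10 = 0 - 10 = -10$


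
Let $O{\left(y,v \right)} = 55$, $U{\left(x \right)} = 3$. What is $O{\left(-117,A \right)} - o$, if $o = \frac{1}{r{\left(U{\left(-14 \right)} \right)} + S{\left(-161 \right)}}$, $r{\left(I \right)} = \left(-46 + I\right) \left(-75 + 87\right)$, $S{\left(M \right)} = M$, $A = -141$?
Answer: $\frac{37236}{677} \approx 55.001$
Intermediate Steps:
$r{\left(I \right)} = -552 + 12 I$ ($r{\left(I \right)} = \left(-46 + I\right) 12 = -552 + 12 I$)
$o = - \frac{1}{677}$ ($o = \frac{1}{\left(-552 + 12 \cdot 3\right) - 161} = \frac{1}{\left(-552 + 36\right) - 161} = \frac{1}{-516 - 161} = \frac{1}{-677} = - \frac{1}{677} \approx -0.0014771$)
$O{\left(-117,A \right)} - o = 55 - - \frac{1}{677} = 55 + \frac{1}{677} = \frac{37236}{677}$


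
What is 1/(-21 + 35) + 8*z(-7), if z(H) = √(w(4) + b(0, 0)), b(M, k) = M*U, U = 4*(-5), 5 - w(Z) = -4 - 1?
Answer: 1/14 + 8*√10 ≈ 25.370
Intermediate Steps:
w(Z) = 10 (w(Z) = 5 - (-4 - 1) = 5 - 1*(-5) = 5 + 5 = 10)
U = -20
b(M, k) = -20*M (b(M, k) = M*(-20) = -20*M)
z(H) = √10 (z(H) = √(10 - 20*0) = √(10 + 0) = √10)
1/(-21 + 35) + 8*z(-7) = 1/(-21 + 35) + 8*√10 = 1/14 + 8*√10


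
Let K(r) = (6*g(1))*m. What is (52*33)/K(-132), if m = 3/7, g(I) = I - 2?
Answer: -2002/3 ≈ -667.33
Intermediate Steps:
g(I) = -2 + I
m = 3/7 (m = 3*(1/7) = 3/7 ≈ 0.42857)
K(r) = -18/7 (K(r) = (6*(-2 + 1))*(3/7) = (6*(-1))*(3/7) = -6*3/7 = -18/7)
(52*33)/K(-132) = (52*33)/(-18/7) = 1716*(-7/18) = -2002/3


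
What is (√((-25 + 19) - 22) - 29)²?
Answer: 813 - 116*I*√7 ≈ 813.0 - 306.91*I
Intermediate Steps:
(√((-25 + 19) - 22) - 29)² = (√(-6 - 22) - 29)² = (√(-28) - 29)² = (2*I*√7 - 29)² = (-29 + 2*I*√7)²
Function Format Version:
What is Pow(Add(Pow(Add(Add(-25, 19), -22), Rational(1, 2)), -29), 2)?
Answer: Add(813, Mul(-116, I, Pow(7, Rational(1, 2)))) ≈ Add(813.00, Mul(-306.91, I))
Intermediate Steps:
Pow(Add(Pow(Add(Add(-25, 19), -22), Rational(1, 2)), -29), 2) = Pow(Add(Pow(Add(-6, -22), Rational(1, 2)), -29), 2) = Pow(Add(Pow(-28, Rational(1, 2)), -29), 2) = Pow(Add(Mul(2, I, Pow(7, Rational(1, 2))), -29), 2) = Pow(Add(-29, Mul(2, I, Pow(7, Rational(1, 2)))), 2)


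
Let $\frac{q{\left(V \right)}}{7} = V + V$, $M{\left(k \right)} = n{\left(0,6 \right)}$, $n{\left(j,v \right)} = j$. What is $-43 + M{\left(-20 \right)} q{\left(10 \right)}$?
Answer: $-43$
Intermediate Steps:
$M{\left(k \right)} = 0$
$q{\left(V \right)} = 14 V$ ($q{\left(V \right)} = 7 \left(V + V\right) = 7 \cdot 2 V = 14 V$)
$-43 + M{\left(-20 \right)} q{\left(10 \right)} = -43 + 0 \cdot 14 \cdot 10 = -43 + 0 \cdot 140 = -43 + 0 = -43$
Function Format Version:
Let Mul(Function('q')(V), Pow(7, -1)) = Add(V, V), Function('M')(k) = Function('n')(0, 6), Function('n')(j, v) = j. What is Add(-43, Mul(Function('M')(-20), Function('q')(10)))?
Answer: -43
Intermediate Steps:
Function('M')(k) = 0
Function('q')(V) = Mul(14, V) (Function('q')(V) = Mul(7, Add(V, V)) = Mul(7, Mul(2, V)) = Mul(14, V))
Add(-43, Mul(Function('M')(-20), Function('q')(10))) = Add(-43, Mul(0, Mul(14, 10))) = Add(-43, Mul(0, 140)) = Add(-43, 0) = -43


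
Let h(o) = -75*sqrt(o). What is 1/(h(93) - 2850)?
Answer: -38/101325 + sqrt(93)/101325 ≈ -0.00027986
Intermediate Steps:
1/(h(93) - 2850) = 1/(-75*sqrt(93) - 2850) = 1/(-2850 - 75*sqrt(93))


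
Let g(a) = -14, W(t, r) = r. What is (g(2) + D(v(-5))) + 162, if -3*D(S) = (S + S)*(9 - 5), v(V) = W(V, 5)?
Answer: 404/3 ≈ 134.67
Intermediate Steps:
v(V) = 5
D(S) = -8*S/3 (D(S) = -(S + S)*(9 - 5)/3 = -2*S*4/3 = -8*S/3)
(g(2) + D(v(-5))) + 162 = (-14 - 8/3*5) + 162 = (-14 - 40/3) + 162 = -82/3 + 162 = 404/3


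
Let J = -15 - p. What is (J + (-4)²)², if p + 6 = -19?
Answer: 676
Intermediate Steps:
p = -25 (p = -6 - 19 = -25)
J = 10 (J = -15 - 1*(-25) = -15 + 25 = 10)
(J + (-4)²)² = (10 + (-4)²)² = (10 + 16)² = 26² = 676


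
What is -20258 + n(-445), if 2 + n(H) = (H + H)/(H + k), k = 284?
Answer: -3260970/161 ≈ -20254.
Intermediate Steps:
n(H) = -2 + 2*H/(284 + H) (n(H) = -2 + (H + H)/(H + 284) = -2 + (2*H)/(284 + H) = -2 + 2*H/(284 + H))
-20258 + n(-445) = -20258 - 568/(284 - 445) = -20258 - 568/(-161) = -20258 - 568*(-1/161) = -20258 + 568/161 = -3260970/161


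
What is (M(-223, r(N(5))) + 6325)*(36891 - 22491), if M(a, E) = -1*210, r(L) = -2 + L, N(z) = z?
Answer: 88056000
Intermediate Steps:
M(a, E) = -210
(M(-223, r(N(5))) + 6325)*(36891 - 22491) = (-210 + 6325)*(36891 - 22491) = 6115*14400 = 88056000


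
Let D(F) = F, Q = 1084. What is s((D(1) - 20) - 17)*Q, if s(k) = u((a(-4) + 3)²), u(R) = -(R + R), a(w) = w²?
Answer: -782648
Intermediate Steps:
u(R) = -2*R
s(k) = -722 (s(k) = -2*((-4)² + 3)² = -2*(16 + 3)² = -2*19² = -2*361 = -722)
s((D(1) - 20) - 17)*Q = -722*1084 = -782648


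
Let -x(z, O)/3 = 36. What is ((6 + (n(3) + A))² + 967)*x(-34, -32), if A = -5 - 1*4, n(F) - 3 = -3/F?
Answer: -104544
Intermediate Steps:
x(z, O) = -108 (x(z, O) = -3*36 = -108)
n(F) = 3 - 3/F
A = -9 (A = -5 - 4 = -9)
((6 + (n(3) + A))² + 967)*x(-34, -32) = ((6 + ((3 - 3/3) - 9))² + 967)*(-108) = ((6 + ((3 - 3*⅓) - 9))² + 967)*(-108) = ((6 + ((3 - 1) - 9))² + 967)*(-108) = ((6 + (2 - 9))² + 967)*(-108) = ((6 - 7)² + 967)*(-108) = ((-1)² + 967)*(-108) = (1 + 967)*(-108) = 968*(-108) = -104544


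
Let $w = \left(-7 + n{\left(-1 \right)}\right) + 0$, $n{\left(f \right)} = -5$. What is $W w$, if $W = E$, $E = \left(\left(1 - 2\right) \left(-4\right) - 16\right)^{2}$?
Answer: $-1728$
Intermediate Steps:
$E = 144$ ($E = \left(\left(-1\right) \left(-4\right) - 16\right)^{2} = \left(4 - 16\right)^{2} = \left(-12\right)^{2} = 144$)
$W = 144$
$w = -12$ ($w = \left(-7 - 5\right) + 0 = -12 + 0 = -12$)
$W w = 144 \left(-12\right) = -1728$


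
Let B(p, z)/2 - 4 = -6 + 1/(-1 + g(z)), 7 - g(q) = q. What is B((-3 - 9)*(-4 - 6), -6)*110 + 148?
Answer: -821/3 ≈ -273.67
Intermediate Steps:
g(q) = 7 - q
B(p, z) = -4 + 2/(6 - z) (B(p, z) = 8 + 2*(-6 + 1/(-1 + (7 - z))) = 8 + 2*(-6 + 1/(6 - z)) = 8 + (-12 + 2/(6 - z)) = -4 + 2/(6 - z))
B((-3 - 9)*(-4 - 6), -6)*110 + 148 = (2*(11 - 2*(-6))/(-6 - 6))*110 + 148 = (2*(11 + 12)/(-12))*110 + 148 = (2*(-1/12)*23)*110 + 148 = -23/6*110 + 148 = -1265/3 + 148 = -821/3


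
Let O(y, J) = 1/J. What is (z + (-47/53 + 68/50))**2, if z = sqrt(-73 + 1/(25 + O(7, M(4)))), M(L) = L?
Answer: -12897494596/177318125 + 1254*I*sqrt(744269)/133825 ≈ -72.736 + 8.084*I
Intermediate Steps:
z = I*sqrt(744269)/101 (z = sqrt(-73 + 1/(25 + 1/4)) = sqrt(-73 + 1/(101/4)) = sqrt(-73 + 4/101) = sqrt(-7369/101) = I*sqrt(744269)/101 ≈ 8.5417*I)
(z + (-47/53 + 68/50))**2 = (I*sqrt(744269)/101 + (-47/53 + 68/50))**2 = (I*sqrt(744269)/101 + (-47*1/53 + 68*(1/50)))**2 = (I*sqrt(744269)/101 + (-47/53 + 34/25))**2 = (I*sqrt(744269)/101 + 627/1325)**2 = (627/1325 + I*sqrt(744269)/101)**2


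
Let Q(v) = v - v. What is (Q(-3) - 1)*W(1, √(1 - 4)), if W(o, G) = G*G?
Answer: 3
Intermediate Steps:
W(o, G) = G²
Q(v) = 0
(Q(-3) - 1)*W(1, √(1 - 4)) = (0 - 1)*(√(1 - 4))² = -(√(-3))² = -(I*√3)² = -1*(-3) = 3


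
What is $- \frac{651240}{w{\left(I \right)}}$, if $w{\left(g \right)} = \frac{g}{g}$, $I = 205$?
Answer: $-651240$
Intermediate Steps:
$w{\left(g \right)} = 1$
$- \frac{651240}{w{\left(I \right)}} = - \frac{651240}{1} = \left(-651240\right) 1 = -651240$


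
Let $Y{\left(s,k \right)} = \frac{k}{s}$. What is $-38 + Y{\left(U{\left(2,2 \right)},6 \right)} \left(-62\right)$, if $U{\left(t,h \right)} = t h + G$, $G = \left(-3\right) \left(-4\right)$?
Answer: $- \frac{245}{4} \approx -61.25$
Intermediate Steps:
$G = 12$
$U{\left(t,h \right)} = 12 + h t$ ($U{\left(t,h \right)} = t h + 12 = h t + 12 = 12 + h t$)
$-38 + Y{\left(U{\left(2,2 \right)},6 \right)} \left(-62\right) = -38 + \frac{6}{12 + 2 \cdot 2} \left(-62\right) = -38 + \frac{6}{12 + 4} \left(-62\right) = -38 + \frac{6}{16} \left(-62\right) = -38 + 6 \cdot \frac{1}{16} \left(-62\right) = -38 + \frac{3}{8} \left(-62\right) = -38 - \frac{93}{4} = - \frac{245}{4}$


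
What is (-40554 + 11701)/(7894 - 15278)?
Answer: 28853/7384 ≈ 3.9075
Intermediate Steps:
(-40554 + 11701)/(7894 - 15278) = -28853/(-7384) = -28853*(-1/7384) = 28853/7384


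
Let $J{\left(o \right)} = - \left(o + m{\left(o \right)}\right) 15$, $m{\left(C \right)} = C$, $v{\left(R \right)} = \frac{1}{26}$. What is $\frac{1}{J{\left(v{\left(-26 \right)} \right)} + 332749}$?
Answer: $\frac{13}{4325722} \approx 3.0053 \cdot 10^{-6}$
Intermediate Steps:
$v{\left(R \right)} = \frac{1}{26}$
$J{\left(o \right)} = - 30 o$ ($J{\left(o \right)} = - \left(o + o\right) 15 = - 2 o 15 = - 30 o$)
$\frac{1}{J{\left(v{\left(-26 \right)} \right)} + 332749} = \frac{1}{\left(-30\right) \frac{1}{26} + 332749} = \frac{1}{- \frac{15}{13} + 332749} = \frac{1}{\frac{4325722}{13}} = \frac{13}{4325722}$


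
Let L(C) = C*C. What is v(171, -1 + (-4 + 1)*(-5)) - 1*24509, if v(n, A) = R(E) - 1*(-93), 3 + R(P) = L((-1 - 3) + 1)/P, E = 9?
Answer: -24418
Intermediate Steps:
L(C) = C**2
R(P) = -3 + 9/P (R(P) = -3 + ((-1 - 3) + 1)**2/P = -3 + (-4 + 1)**2/P = -3 + (-3)**2/P = -3 + 9/P)
v(n, A) = 91 (v(n, A) = (-3 + 9/9) - 1*(-93) = (-3 + 9*(1/9)) + 93 = (-3 + 1) + 93 = -2 + 93 = 91)
v(171, -1 + (-4 + 1)*(-5)) - 1*24509 = 91 - 1*24509 = 91 - 24509 = -24418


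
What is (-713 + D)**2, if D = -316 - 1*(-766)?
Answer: 69169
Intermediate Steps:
D = 450 (D = -316 + 766 = 450)
(-713 + D)**2 = (-713 + 450)**2 = (-263)**2 = 69169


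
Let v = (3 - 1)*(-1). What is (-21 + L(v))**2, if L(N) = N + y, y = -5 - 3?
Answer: 961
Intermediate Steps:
v = -2 (v = 2*(-1) = -2)
y = -8
L(N) = -8 + N (L(N) = N - 8 = -8 + N)
(-21 + L(v))**2 = (-21 + (-8 - 2))**2 = (-21 - 10)**2 = (-31)**2 = 961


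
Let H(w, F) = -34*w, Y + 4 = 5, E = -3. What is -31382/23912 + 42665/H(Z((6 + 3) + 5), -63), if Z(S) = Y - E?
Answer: -128059179/406504 ≈ -315.03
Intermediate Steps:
Y = 1 (Y = -4 + 5 = 1)
Z(S) = 4 (Z(S) = 1 - 1*(-3) = 1 + 3 = 4)
-31382/23912 + 42665/H(Z((6 + 3) + 5), -63) = -31382/23912 + 42665/((-34*4)) = -31382*1/23912 + 42665/(-136) = -15691/11956 + 42665*(-1/136) = -15691/11956 - 42665/136 = -128059179/406504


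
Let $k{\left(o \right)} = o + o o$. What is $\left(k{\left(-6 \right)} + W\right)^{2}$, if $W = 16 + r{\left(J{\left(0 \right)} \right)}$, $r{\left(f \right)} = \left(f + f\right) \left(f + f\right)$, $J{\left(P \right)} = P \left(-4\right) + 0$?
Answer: $2116$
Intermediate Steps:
$J{\left(P \right)} = - 4 P$ ($J{\left(P \right)} = - 4 P + 0 = - 4 P$)
$r{\left(f \right)} = 4 f^{2}$ ($r{\left(f \right)} = 2 f 2 f = 4 f^{2}$)
$k{\left(o \right)} = o + o^{2}$
$W = 16$ ($W = 16 + 4 \left(\left(-4\right) 0\right)^{2} = 16 + 4 \cdot 0^{2} = 16 + 4 \cdot 0 = 16 + 0 = 16$)
$\left(k{\left(-6 \right)} + W\right)^{2} = \left(- 6 \left(1 - 6\right) + 16\right)^{2} = \left(\left(-6\right) \left(-5\right) + 16\right)^{2} = \left(30 + 16\right)^{2} = 46^{2} = 2116$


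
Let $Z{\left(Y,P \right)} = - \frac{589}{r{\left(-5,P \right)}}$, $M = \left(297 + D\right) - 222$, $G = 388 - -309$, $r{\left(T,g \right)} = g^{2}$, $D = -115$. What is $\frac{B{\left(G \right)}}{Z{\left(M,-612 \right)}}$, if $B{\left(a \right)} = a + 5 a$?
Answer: $- \frac{1566343008}{589} \approx -2.6593 \cdot 10^{6}$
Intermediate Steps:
$G = 697$ ($G = 388 + 309 = 697$)
$B{\left(a \right)} = 6 a$
$M = -40$ ($M = \left(297 - 115\right) - 222 = 182 - 222 = -40$)
$Z{\left(Y,P \right)} = - \frac{589}{P^{2}}$
$\frac{B{\left(G \right)}}{Z{\left(M,-612 \right)}} = \frac{6 \cdot 697}{\left(-589\right) \frac{1}{374544}} = \frac{4182}{\left(-589\right) \frac{1}{374544}} = \frac{4182}{- \frac{589}{374544}} = 4182 \left(- \frac{374544}{589}\right) = - \frac{1566343008}{589}$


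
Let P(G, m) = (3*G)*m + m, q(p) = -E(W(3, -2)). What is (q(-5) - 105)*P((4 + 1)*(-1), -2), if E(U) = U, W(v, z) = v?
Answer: -3024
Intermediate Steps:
q(p) = -3 (q(p) = -1*3 = -3)
P(G, m) = m + 3*G*m (P(G, m) = 3*G*m + m = m + 3*G*m)
(q(-5) - 105)*P((4 + 1)*(-1), -2) = (-3 - 105)*(-2*(1 + 3*((4 + 1)*(-1)))) = -(-216)*(1 + 3*(5*(-1))) = -(-216)*(1 + 3*(-5)) = -(-216)*(1 - 15) = -(-216)*(-14) = -108*28 = -3024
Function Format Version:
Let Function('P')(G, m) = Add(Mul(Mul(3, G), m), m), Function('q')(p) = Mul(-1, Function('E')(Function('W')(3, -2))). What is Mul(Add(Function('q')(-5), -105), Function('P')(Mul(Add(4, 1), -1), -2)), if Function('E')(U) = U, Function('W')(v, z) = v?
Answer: -3024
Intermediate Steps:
Function('q')(p) = -3 (Function('q')(p) = Mul(-1, 3) = -3)
Function('P')(G, m) = Add(m, Mul(3, G, m)) (Function('P')(G, m) = Add(Mul(3, G, m), m) = Add(m, Mul(3, G, m)))
Mul(Add(Function('q')(-5), -105), Function('P')(Mul(Add(4, 1), -1), -2)) = Mul(Add(-3, -105), Mul(-2, Add(1, Mul(3, Mul(Add(4, 1), -1))))) = Mul(-108, Mul(-2, Add(1, Mul(3, Mul(5, -1))))) = Mul(-108, Mul(-2, Add(1, Mul(3, -5)))) = Mul(-108, Mul(-2, Add(1, -15))) = Mul(-108, Mul(-2, -14)) = Mul(-108, 28) = -3024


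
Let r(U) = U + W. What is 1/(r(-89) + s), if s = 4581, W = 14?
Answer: 1/4506 ≈ 0.00022193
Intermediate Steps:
r(U) = 14 + U (r(U) = U + 14 = 14 + U)
1/(r(-89) + s) = 1/((14 - 89) + 4581) = 1/(-75 + 4581) = 1/4506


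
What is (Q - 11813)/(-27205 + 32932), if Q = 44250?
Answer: 32437/5727 ≈ 5.6639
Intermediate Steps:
(Q - 11813)/(-27205 + 32932) = (44250 - 11813)/(-27205 + 32932) = 32437/5727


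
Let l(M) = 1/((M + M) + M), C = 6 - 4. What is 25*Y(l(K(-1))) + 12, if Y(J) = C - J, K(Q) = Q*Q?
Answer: 161/3 ≈ 53.667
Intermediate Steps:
C = 2
K(Q) = Q**2
l(M) = 1/(3*M) (l(M) = 1/(2*M + M) = 1/(3*M))
Y(J) = 2 - J
25*Y(l(K(-1))) + 12 = 25*(2 - 1/(3*((-1)**2))) + 12 = 25*(2 - 1/(3*1)) + 12 = 25*(2 - 1/3) + 12 = 25*(5/3) + 12 = 125/3 + 12 = 161/3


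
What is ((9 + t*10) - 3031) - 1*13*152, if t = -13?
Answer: -5128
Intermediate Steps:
((9 + t*10) - 3031) - 1*13*152 = ((9 - 13*10) - 3031) - 1*13*152 = ((9 - 130) - 3031) - 13*152 = (-121 - 3031) - 1976 = -3152 - 1976 = -5128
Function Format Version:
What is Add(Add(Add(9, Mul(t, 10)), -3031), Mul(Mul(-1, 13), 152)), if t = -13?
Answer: -5128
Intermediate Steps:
Add(Add(Add(9, Mul(t, 10)), -3031), Mul(Mul(-1, 13), 152)) = Add(Add(Add(9, Mul(-13, 10)), -3031), Mul(Mul(-1, 13), 152)) = Add(Add(Add(9, -130), -3031), Mul(-13, 152)) = Add(Add(-121, -3031), -1976) = Add(-3152, -1976) = -5128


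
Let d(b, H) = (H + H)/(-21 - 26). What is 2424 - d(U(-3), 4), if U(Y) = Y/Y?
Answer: 113936/47 ≈ 2424.2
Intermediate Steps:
U(Y) = 1
d(b, H) = -2*H/47 (d(b, H) = (2*H)/(-47) = (2*H)*(-1/47) = -2*H/47)
2424 - d(U(-3), 4) = 2424 - (-2)*4/47 = 2424 - 1*(-8/47) = 2424 + 8/47 = 113936/47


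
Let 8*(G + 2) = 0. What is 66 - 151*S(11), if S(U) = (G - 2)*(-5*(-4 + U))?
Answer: -21074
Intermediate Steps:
G = -2 (G = -2 + (⅛)*0 = -2 + 0 = -2)
S(U) = -80 + 20*U (S(U) = (-2 - 2)*(-5*(-4 + U)) = -4*(20 - 5*U) = -80 + 20*U)
66 - 151*S(11) = 66 - 151*(-80 + 20*11) = 66 - 151*(-80 + 220) = 66 - 151*140 = 66 - 21140 = -21074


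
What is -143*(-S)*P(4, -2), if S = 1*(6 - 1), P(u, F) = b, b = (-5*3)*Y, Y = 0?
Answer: 0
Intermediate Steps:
b = 0 (b = -5*3*0 = -15*0 = 0)
P(u, F) = 0
S = 5 (S = 1*5 = 5)
-143*(-S)*P(4, -2) = -143*(-1*5)*0 = -(-715)*0 = -143*0 = 0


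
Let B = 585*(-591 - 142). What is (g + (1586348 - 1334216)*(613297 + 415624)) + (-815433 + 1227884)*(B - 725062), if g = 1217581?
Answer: -216488470864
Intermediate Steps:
B = -428805 (B = 585*(-733) = -428805)
(g + (1586348 - 1334216)*(613297 + 415624)) + (-815433 + 1227884)*(B - 725062) = (1217581 + (1586348 - 1334216)*(613297 + 415624)) + (-815433 + 1227884)*(-428805 - 725062) = (1217581 + 252132*1028921) + 412451*(-1153867) = (1217581 + 259423909572) - 475913598017 = 259425127153 - 475913598017 = -216488470864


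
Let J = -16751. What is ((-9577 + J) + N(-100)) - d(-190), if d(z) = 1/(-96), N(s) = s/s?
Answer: -2527391/96 ≈ -26327.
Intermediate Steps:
N(s) = 1
d(z) = -1/96
((-9577 + J) + N(-100)) - d(-190) = ((-9577 - 16751) + 1) - 1*(-1/96) = (-26328 + 1) + 1/96 = -26327 + 1/96 = -2527391/96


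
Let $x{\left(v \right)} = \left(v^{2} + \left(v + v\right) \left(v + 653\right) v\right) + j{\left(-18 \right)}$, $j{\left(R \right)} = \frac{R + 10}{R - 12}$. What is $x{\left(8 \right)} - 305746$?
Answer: $- \frac{3316106}{15} \approx -2.2107 \cdot 10^{5}$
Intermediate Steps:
$j{\left(R \right)} = \frac{10 + R}{-12 + R}$
$x{\left(v \right)} = \frac{4}{15} + v^{2} + 2 v^{2} \left(653 + v\right)$ ($x{\left(v \right)} = \left(v^{2} + \left(v + v\right) \left(v + 653\right) v\right) + \frac{10 - 18}{-12 - 18} = \left(v^{2} + 2 v \left(653 + v\right) v\right) + \frac{1}{-30} \left(-8\right) = \left(v^{2} + 2 v \left(653 + v\right) v\right) - - \frac{4}{15} = \left(v^{2} + 2 v^{2} \left(653 + v\right)\right) + \frac{4}{15} = \frac{4}{15} + v^{2} + 2 v^{2} \left(653 + v\right)$)
$x{\left(8 \right)} - 305746 = \left(\frac{4}{15} + 2 \cdot 8^{3} + 1307 \cdot 8^{2}\right) - 305746 = \left(\frac{4}{15} + 2 \cdot 512 + 1307 \cdot 64\right) - 305746 = \left(\frac{4}{15} + 1024 + 83648\right) - 305746 = \frac{1270084}{15} - 305746 = - \frac{3316106}{15}$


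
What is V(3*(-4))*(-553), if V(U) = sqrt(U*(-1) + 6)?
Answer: -1659*sqrt(2) ≈ -2346.2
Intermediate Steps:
V(U) = sqrt(6 - U) (V(U) = sqrt(-U + 6) = sqrt(6 - U))
V(3*(-4))*(-553) = sqrt(6 - 3*(-4))*(-553) = sqrt(6 - 1*(-12))*(-553) = sqrt(6 + 12)*(-553) = sqrt(18)*(-553) = (3*sqrt(2))*(-553) = -1659*sqrt(2)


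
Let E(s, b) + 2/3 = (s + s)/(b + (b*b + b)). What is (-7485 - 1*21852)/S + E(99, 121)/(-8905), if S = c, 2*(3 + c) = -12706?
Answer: 3884301499/841538940 ≈ 4.6157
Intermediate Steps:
c = -6356 (c = -3 + (½)*(-12706) = -3 - 6353 = -6356)
S = -6356
E(s, b) = -⅔ + 2*s/(b² + 2*b) (E(s, b) = -⅔ + (s + s)/(b + (b*b + b)) = -⅔ + (2*s)/(b + (b² + b)) = -⅔ + (2*s)/(b + (b + b²)) = -⅔ + (2*s)/(b² + 2*b) = -⅔ + 2*s/(b² + 2*b))
(-7485 - 1*21852)/S + E(99, 121)/(-8905) = (-7485 - 1*21852)/(-6356) + ((⅔)*(-1*121² - 2*121 + 3*99)/(121*(2 + 121)))/(-8905) = (-7485 - 21852)*(-1/6356) + ((⅔)*(1/121)*(-1*14641 - 242 + 297)/123)*(-1/8905) = -29337*(-1/6356) + ((⅔)*(1/121)*(1/123)*(-14641 - 242 + 297))*(-1/8905) = 4191/908 + ((⅔)*(1/121)*(1/123)*(-14586))*(-1/8905) = 4191/908 - 884/1353*(-1/8905) = 4191/908 + 68/926805 = 3884301499/841538940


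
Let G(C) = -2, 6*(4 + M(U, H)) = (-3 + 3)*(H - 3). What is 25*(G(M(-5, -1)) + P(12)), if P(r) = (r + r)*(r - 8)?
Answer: 2350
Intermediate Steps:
M(U, H) = -4 (M(U, H) = -4 + ((-3 + 3)*(H - 3))/6 = -4 + (0*(-3 + H))/6 = -4 + (1/6)*0 = -4 + 0 = -4)
P(r) = 2*r*(-8 + r) (P(r) = (2*r)*(-8 + r) = 2*r*(-8 + r))
25*(G(M(-5, -1)) + P(12)) = 25*(-2 + 2*12*(-8 + 12)) = 25*(-2 + 2*12*4) = 25*(-2 + 96) = 25*94 = 2350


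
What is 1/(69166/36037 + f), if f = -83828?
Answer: -36037/3020840470 ≈ -1.1929e-5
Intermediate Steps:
1/(69166/36037 + f) = 1/(69166/36037 - 83828) = 1/(-3020840470/36037) = -36037/3020840470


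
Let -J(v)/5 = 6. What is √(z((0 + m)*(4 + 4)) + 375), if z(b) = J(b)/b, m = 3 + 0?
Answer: √1495/2 ≈ 19.333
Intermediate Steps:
m = 3
J(v) = -30 (J(v) = -5*6 = -30)
z(b) = -30/b
√(z((0 + m)*(4 + 4)) + 375) = √(-30*1/((0 + 3)*(4 + 4)) + 375) = √(-30/(3*8) + 375) = √(-30/24 + 375) = √(-30*1/24 + 375) = √(-5/4 + 375) = √(1495/4) = √1495/2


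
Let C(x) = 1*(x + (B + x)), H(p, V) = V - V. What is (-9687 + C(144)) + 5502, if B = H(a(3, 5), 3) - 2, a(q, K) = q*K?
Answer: -3899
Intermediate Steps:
a(q, K) = K*q
H(p, V) = 0
B = -2 (B = 0 - 2 = -2)
C(x) = -2 + 2*x (C(x) = 1*(x + (-2 + x)) = 1*(-2 + 2*x) = -2 + 2*x)
(-9687 + C(144)) + 5502 = (-9687 + (-2 + 2*144)) + 5502 = (-9687 + (-2 + 288)) + 5502 = (-9687 + 286) + 5502 = -9401 + 5502 = -3899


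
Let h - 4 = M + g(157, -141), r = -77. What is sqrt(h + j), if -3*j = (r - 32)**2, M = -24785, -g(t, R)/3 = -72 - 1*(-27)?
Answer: I*sqrt(257457)/3 ≈ 169.13*I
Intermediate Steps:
g(t, R) = 135 (g(t, R) = -3*(-72 - 1*(-27)) = -3*(-72 + 27) = -3*(-45) = 135)
j = -11881/3 (j = -(-77 - 32)**2/3 = -1/3*(-109)**2 = -1/3*11881 = -11881/3 ≈ -3960.3)
h = -24646 (h = 4 + (-24785 + 135) = 4 - 24650 = -24646)
sqrt(h + j) = sqrt(-24646 - 11881/3) = sqrt(-85819/3) = I*sqrt(257457)/3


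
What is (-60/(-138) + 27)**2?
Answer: 398161/529 ≈ 752.67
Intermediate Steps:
(-60/(-138) + 27)**2 = (-60*(-1/138) + 27)**2 = (10/23 + 27)**2 = (631/23)**2 = 398161/529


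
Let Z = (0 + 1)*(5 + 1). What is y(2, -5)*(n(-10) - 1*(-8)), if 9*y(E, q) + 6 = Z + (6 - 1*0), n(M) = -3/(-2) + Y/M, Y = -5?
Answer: 20/3 ≈ 6.6667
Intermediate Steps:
n(M) = 3/2 - 5/M (n(M) = -3/(-2) - 5/M = -3*(-½) - 5/M = 3/2 - 5/M)
Z = 6 (Z = 1*6 = 6)
y(E, q) = ⅔ (y(E, q) = -⅔ + (6 + (6 - 1*0))/9 = -⅔ + (6 + (6 + 0))/9 = -⅔ + (6 + 6)/9 = -⅔ + (⅑)*12 = -⅔ + 4/3 = ⅔)
y(2, -5)*(n(-10) - 1*(-8)) = 2*((3/2 - 5/(-10)) - 1*(-8))/3 = 2*((3/2 - 5*(-⅒)) + 8)/3 = 2*((3/2 + ½) + 8)/3 = 2*(2 + 8)/3 = (⅔)*10 = 20/3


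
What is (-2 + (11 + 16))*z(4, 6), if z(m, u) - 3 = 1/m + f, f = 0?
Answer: 325/4 ≈ 81.250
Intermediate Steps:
z(m, u) = 3 + 1/m (z(m, u) = 3 + (1/m + 0) = 3 + 1/m)
(-2 + (11 + 16))*z(4, 6) = (-2 + (11 + 16))*(3 + 1/4) = (-2 + 27)*(3 + ¼) = 25*(13/4) = 325/4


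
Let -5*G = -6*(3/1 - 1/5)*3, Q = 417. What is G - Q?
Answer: -10173/25 ≈ -406.92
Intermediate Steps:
G = 252/25 (G = -(-6*(3/1 - 1/5))*3/5 = -(-6*(3*1 - 1*⅕))*3/5 = -(-6*(3 - ⅕))*3/5 = -(-6*14/5)*3/5 = -(-84)*3/25 = -⅕*(-252/5) = 252/25 ≈ 10.080)
G - Q = 252/25 - 1*417 = 252/25 - 417 = -10173/25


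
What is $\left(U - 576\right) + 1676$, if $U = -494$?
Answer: $606$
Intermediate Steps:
$\left(U - 576\right) + 1676 = \left(-494 - 576\right) + 1676 = -1070 + 1676 = 606$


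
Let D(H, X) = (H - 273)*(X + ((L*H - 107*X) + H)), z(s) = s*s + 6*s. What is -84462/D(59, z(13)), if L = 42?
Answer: -42231/2530015 ≈ -0.016692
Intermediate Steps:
z(s) = s² + 6*s
D(H, X) = (-273 + H)*(-106*X + 43*H) (D(H, X) = (H - 273)*(X + ((42*H - 107*X) + H)) = (-273 + H)*(X + ((-107*X + 42*H) + H)) = (-273 + H)*(X + (-107*X + 43*H)) = (-273 + H)*(-106*X + 43*H))
-84462/D(59, z(13)) = -84462/(-11739*59 + 43*59² + 28938*(13*(6 + 13)) - 106*59*13*(6 + 13)) = -84462/(-692601 + 43*3481 + 28938*(13*19) - 106*59*13*19) = -84462/(-692601 + 149683 + 28938*247 - 106*59*247) = -84462/(-692601 + 149683 + 7147686 - 1544738) = -84462/5060030 = -84462*1/5060030 = -42231/2530015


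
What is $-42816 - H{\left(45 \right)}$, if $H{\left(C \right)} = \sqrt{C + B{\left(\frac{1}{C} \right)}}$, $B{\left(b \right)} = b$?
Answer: $-42816 - \frac{\sqrt{10130}}{15} \approx -42823.0$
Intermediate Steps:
$H{\left(C \right)} = \sqrt{C + \frac{1}{C}}$
$-42816 - H{\left(45 \right)} = -42816 - \sqrt{45 + \frac{1}{45}} = -42816 - \sqrt{\frac{2026}{45}} = -42816 - \frac{\sqrt{10130}}{15}$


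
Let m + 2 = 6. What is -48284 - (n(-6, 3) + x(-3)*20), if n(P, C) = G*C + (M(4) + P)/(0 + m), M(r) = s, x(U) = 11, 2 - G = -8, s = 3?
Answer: -194133/4 ≈ -48533.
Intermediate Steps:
G = 10 (G = 2 - 1*(-8) = 2 + 8 = 10)
m = 4 (m = -2 + 6 = 4)
M(r) = 3
n(P, C) = ¾ + 10*C + P/4 (n(P, C) = 10*C + (3 + P)/(0 + 4) = 10*C + (3 + P)/4 = 10*C + (3 + P)*(¼) = 10*C + (¾ + P/4) = ¾ + 10*C + P/4)
-48284 - (n(-6, 3) + x(-3)*20) = -48284 - ((¾ + 10*3 + (¼)*(-6)) + 11*20) = -48284 - ((¾ + 30 - 3/2) + 220) = -48284 - (117/4 + 220) = -48284 - 1*997/4 = -48284 - 997/4 = -194133/4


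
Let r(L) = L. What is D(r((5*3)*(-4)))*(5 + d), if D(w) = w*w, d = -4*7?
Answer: -82800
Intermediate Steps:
d = -28
D(w) = w**2
D(r((5*3)*(-4)))*(5 + d) = ((5*3)*(-4))**2*(5 - 28) = (15*(-4))**2*(-23) = (-60)**2*(-23) = 3600*(-23) = -82800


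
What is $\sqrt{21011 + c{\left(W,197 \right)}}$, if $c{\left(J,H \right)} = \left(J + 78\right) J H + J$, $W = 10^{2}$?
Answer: $\sqrt{3527711} \approx 1878.2$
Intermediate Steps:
$W = 100$
$c{\left(J,H \right)} = J + H J \left(78 + J\right)$ ($c{\left(J,H \right)} = \left(78 + J\right) J H + J = J \left(78 + J\right) H + J = H J \left(78 + J\right) + J = J + H J \left(78 + J\right)$)
$\sqrt{21011 + c{\left(W,197 \right)}} = \sqrt{21011 + 100 \left(1 + 78 \cdot 197 + 197 \cdot 100\right)} = \sqrt{21011 + 100 \left(1 + 15366 + 19700\right)} = \sqrt{21011 + 100 \cdot 35067} = \sqrt{21011 + 3506700} = \sqrt{3527711}$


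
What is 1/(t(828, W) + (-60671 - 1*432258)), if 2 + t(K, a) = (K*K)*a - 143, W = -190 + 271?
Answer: 1/55039230 ≈ 1.8169e-8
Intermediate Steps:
W = 81
t(K, a) = -145 + a*K² (t(K, a) = -2 + ((K*K)*a - 143) = -2 + (K²*a - 143) = -2 + (a*K² - 143) = -2 + (-143 + a*K²) = -145 + a*K²)
1/(t(828, W) + (-60671 - 1*432258)) = 1/((-145 + 81*828²) + (-60671 - 1*432258)) = 1/((-145 + 81*685584) + (-60671 - 432258)) = 1/((-145 + 55532304) - 492929) = 1/(55532159 - 492929) = 1/55039230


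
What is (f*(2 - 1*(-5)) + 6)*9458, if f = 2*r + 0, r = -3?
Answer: -340488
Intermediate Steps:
f = -6 (f = 2*(-3) + 0 = -6 + 0 = -6)
(f*(2 - 1*(-5)) + 6)*9458 = (-6*(2 - 1*(-5)) + 6)*9458 = (-6*(2 + 5) + 6)*9458 = (-6*7 + 6)*9458 = (-42 + 6)*9458 = -36*9458 = -340488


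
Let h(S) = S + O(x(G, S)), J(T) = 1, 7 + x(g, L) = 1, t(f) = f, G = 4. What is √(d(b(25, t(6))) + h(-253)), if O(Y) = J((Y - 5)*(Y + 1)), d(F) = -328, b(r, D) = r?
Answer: 2*I*√145 ≈ 24.083*I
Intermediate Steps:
x(g, L) = -6 (x(g, L) = -7 + 1 = -6)
O(Y) = 1
h(S) = 1 + S (h(S) = S + 1 = 1 + S)
√(d(b(25, t(6))) + h(-253)) = √(-328 + (1 - 253)) = √(-328 - 252) = √(-580) = 2*I*√145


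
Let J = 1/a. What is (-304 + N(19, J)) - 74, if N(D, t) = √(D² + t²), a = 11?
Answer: -378 + √43682/11 ≈ -359.00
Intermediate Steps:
J = 1/11 ≈ 0.090909
(-304 + N(19, J)) - 74 = (-304 + √(19² + (1/11)²)) - 74 = (-304 + √(361 + 1/121)) - 74 = (-304 + √(43682/121)) - 74 = (-304 + √43682/11) - 74 = -378 + √43682/11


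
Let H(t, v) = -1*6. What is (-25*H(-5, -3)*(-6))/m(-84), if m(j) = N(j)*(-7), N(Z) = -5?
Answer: -180/7 ≈ -25.714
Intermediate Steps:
H(t, v) = -6
m(j) = 35 (m(j) = -5*(-7) = 35)
(-25*H(-5, -3)*(-6))/m(-84) = (-25*(-6)*(-6))/35 = (150*(-6))*(1/35) = -900*1/35 = -180/7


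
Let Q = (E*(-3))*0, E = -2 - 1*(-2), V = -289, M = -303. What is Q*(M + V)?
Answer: 0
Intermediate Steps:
E = 0 (E = -2 + 2 = 0)
Q = 0 (Q = (0*(-3))*0 = 0*0 = 0)
Q*(M + V) = 0*(-303 - 289) = 0*(-592) = 0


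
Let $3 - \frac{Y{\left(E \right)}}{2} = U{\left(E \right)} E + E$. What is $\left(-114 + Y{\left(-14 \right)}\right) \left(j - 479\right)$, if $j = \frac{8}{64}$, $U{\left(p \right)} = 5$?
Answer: $- \frac{57465}{2} \approx -28733.0$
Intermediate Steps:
$j = \frac{1}{8}$ ($j = 8 \cdot \frac{1}{64} = \frac{1}{8} \approx 0.125$)
$Y{\left(E \right)} = 6 - 12 E$ ($Y{\left(E \right)} = 6 - 2 \left(5 E + E\right) = 6 - 2 \cdot 6 E = 6 - 12 E$)
$\left(-114 + Y{\left(-14 \right)}\right) \left(j - 479\right) = \left(-114 + \left(6 - -168\right)\right) \left(\frac{1}{8} - 479\right) = \left(-114 + \left(6 + 168\right)\right) \left(- \frac{3831}{8}\right) = \left(-114 + 174\right) \left(- \frac{3831}{8}\right) = 60 \left(- \frac{3831}{8}\right) = - \frac{57465}{2}$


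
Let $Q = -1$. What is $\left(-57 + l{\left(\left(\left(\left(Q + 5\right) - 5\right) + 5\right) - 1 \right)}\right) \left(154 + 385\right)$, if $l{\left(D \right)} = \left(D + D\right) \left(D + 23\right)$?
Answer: $53361$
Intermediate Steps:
$l{\left(D \right)} = 2 D \left(23 + D\right)$
$\left(-57 + l{\left(\left(\left(\left(Q + 5\right) - 5\right) + 5\right) - 1 \right)}\right) \left(154 + 385\right) = \left(-57 + 2 \left(\left(\left(\left(-1 + 5\right) - 5\right) + 5\right) - 1\right) \left(23 + \left(\left(\left(\left(-1 + 5\right) - 5\right) + 5\right) - 1\right)\right)\right) \left(154 + 385\right) = \left(-57 + 2 \left(\left(\left(4 - 5\right) + 5\right) - 1\right) \left(23 + \left(\left(\left(4 - 5\right) + 5\right) - 1\right)\right)\right) 539 = \left(-57 + 2 \left(\left(-1 + 5\right) - 1\right) \left(23 + \left(\left(-1 + 5\right) - 1\right)\right)\right) 539 = \left(-57 + 2 \left(4 - 1\right) \left(23 + \left(4 - 1\right)\right)\right) 539 = \left(-57 + 2 \cdot 3 \left(23 + 3\right)\right) 539 = \left(-57 + 2 \cdot 3 \cdot 26\right) 539 = \left(-57 + 156\right) 539 = 99 \cdot 539 = 53361$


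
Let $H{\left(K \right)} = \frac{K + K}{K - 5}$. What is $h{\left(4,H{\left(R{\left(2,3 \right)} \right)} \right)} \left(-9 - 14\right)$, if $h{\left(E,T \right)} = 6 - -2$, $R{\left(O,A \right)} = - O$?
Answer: $-184$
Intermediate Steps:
$H{\left(K \right)} = \frac{2 K}{-5 + K}$ ($H{\left(K \right)} = \frac{2 K}{K - 5} = \frac{2 K}{-5 + K}$)
$h{\left(E,T \right)} = 8$ ($h{\left(E,T \right)} = 6 + 2 = 8$)
$h{\left(4,H{\left(R{\left(2,3 \right)} \right)} \right)} \left(-9 - 14\right) = 8 \left(-9 - 14\right) = 8 \left(-23\right) = -184$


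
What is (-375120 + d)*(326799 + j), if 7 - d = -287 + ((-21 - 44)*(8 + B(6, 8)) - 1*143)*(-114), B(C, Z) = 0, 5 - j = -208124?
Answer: -240935850624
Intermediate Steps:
j = 208129 (j = 5 - 1*(-208124) = 5 + 208124 = 208129)
d = -75288 (d = 7 - (-287 + ((-21 - 44)*(8 + 0) - 1*143)*(-114)) = 7 - (-287 + (-65*8 - 143)*(-114)) = 7 - (-287 + (-520 - 143)*(-114)) = 7 - (-287 - 663*(-114)) = 7 - (-287 + 75582) = 7 - 1*75295 = 7 - 75295 = -75288)
(-375120 + d)*(326799 + j) = (-375120 - 75288)*(326799 + 208129) = -450408*534928 = -240935850624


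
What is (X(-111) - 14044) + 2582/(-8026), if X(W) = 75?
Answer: -56058888/4013 ≈ -13969.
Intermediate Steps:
(X(-111) - 14044) + 2582/(-8026) = (75 - 14044) + 2582/(-8026) = -13969 + 2582*(-1/8026) = -13969 - 1291/4013 = -56058888/4013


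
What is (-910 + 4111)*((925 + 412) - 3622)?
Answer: -7314285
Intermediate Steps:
(-910 + 4111)*((925 + 412) - 3622) = 3201*(1337 - 3622) = 3201*(-2285) = -7314285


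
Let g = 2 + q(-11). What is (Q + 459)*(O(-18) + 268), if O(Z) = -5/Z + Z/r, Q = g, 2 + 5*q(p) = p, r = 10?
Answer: 9161506/75 ≈ 1.2215e+5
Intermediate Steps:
q(p) = -2/5 + p/5
g = -3/5 (g = 2 + (-2/5 + (1/5)*(-11)) = 2 + (-2/5 - 11/5) = 2 - 13/5 = -3/5 ≈ -0.60000)
Q = -3/5 ≈ -0.60000
O(Z) = -5/Z + Z/10
(Q + 459)*(O(-18) + 268) = (-3/5 + 459)*((-5/(-18) + (1/10)*(-18)) + 268) = 2292*((-5*(-1/18) - 9/5) + 268)/5 = 2292*((5/18 - 9/5) + 268)/5 = 2292*(-137/90 + 268)/5 = (2292/5)*(23983/90) = 9161506/75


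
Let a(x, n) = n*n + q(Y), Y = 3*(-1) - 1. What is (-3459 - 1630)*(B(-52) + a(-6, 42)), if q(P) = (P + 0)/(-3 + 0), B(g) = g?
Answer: -26157460/3 ≈ -8.7192e+6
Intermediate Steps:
Y = -4 (Y = -3 - 1 = -4)
q(P) = -P/3 (q(P) = P/(-3) = P*(-⅓) = -P/3)
a(x, n) = 4/3 + n² (a(x, n) = n*n - ⅓*(-4) = n² + 4/3 = 4/3 + n²)
(-3459 - 1630)*(B(-52) + a(-6, 42)) = (-3459 - 1630)*(-52 + (4/3 + 42²)) = -5089*(-52 + (4/3 + 1764)) = -5089*(-52 + 5296/3) = -5089*5140/3 = -26157460/3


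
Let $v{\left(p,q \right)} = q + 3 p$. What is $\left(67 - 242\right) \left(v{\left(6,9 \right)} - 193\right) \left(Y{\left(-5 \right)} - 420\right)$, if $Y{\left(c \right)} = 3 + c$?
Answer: $-12259100$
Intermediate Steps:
$\left(67 - 242\right) \left(v{\left(6,9 \right)} - 193\right) \left(Y{\left(-5 \right)} - 420\right) = \left(67 - 242\right) \left(\left(9 + 3 \cdot 6\right) - 193\right) \left(\left(3 - 5\right) - 420\right) = - 175 \left(\left(9 + 18\right) - 193\right) \left(-2 - 420\right) = - 175 \left(27 - 193\right) \left(-422\right) = \left(-175\right) \left(-166\right) \left(-422\right) = 29050 \left(-422\right) = -12259100$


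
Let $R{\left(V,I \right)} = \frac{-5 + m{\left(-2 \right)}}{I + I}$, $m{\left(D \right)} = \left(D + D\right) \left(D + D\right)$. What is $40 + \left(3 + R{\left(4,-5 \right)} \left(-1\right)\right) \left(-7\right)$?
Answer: $\frac{113}{10} \approx 11.3$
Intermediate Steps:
$m{\left(D \right)} = 4 D^{2}$ ($m{\left(D \right)} = 2 D 2 D = 4 D^{2}$)
$R{\left(V,I \right)} = \frac{11}{2 I}$ ($R{\left(V,I \right)} = \frac{-5 + 4 \left(-2\right)^{2}}{I + I} = \frac{-5 + 4 \cdot 4}{2 I} = \left(-5 + 16\right) \frac{1}{2 I} = 11 \frac{1}{2 I} = \frac{11}{2 I}$)
$40 + \left(3 + R{\left(4,-5 \right)} \left(-1\right)\right) \left(-7\right) = 40 + \left(3 + \frac{11}{2 \left(-5\right)} \left(-1\right)\right) \left(-7\right) = 40 + \left(3 + \frac{11}{2} \left(- \frac{1}{5}\right) \left(-1\right)\right) \left(-7\right) = 40 + \left(3 - - \frac{11}{10}\right) \left(-7\right) = 40 + \left(3 + \frac{11}{10}\right) \left(-7\right) = 40 + \frac{41}{10} \left(-7\right) = 40 - \frac{287}{10} = \frac{113}{10}$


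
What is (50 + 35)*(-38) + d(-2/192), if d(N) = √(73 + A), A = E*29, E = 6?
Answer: -3230 + √247 ≈ -3214.3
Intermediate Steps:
A = 174 (A = 6*29 = 174)
d(N) = √247 (d(N) = √(73 + 174) = √247)
(50 + 35)*(-38) + d(-2/192) = (50 + 35)*(-38) + √247 = 85*(-38) + √247 = -3230 + √247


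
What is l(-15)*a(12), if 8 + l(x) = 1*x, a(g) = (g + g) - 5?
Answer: -437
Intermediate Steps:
a(g) = -5 + 2*g (a(g) = 2*g - 5 = -5 + 2*g)
l(x) = -8 + x (l(x) = -8 + 1*x = -8 + x)
l(-15)*a(12) = (-8 - 15)*(-5 + 2*12) = -23*(-5 + 24) = -23*19 = -437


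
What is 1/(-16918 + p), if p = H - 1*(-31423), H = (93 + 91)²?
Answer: 1/48361 ≈ 2.0678e-5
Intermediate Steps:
H = 33856 (H = 184² = 33856)
p = 65279 (p = 33856 - 1*(-31423) = 33856 + 31423 = 65279)
1/(-16918 + p) = 1/(-16918 + 65279) = 1/48361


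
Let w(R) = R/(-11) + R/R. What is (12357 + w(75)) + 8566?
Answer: 230089/11 ≈ 20917.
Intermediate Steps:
w(R) = 1 - R/11 (w(R) = R*(-1/11) + 1 = -R/11 + 1 = 1 - R/11)
(12357 + w(75)) + 8566 = (12357 + (1 - 1/11*75)) + 8566 = (12357 + (1 - 75/11)) + 8566 = (12357 - 64/11) + 8566 = 135863/11 + 8566 = 230089/11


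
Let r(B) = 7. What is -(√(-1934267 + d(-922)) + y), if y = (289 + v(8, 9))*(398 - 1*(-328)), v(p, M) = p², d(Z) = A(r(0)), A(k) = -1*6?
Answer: -256278 - I*√1934273 ≈ -2.5628e+5 - 1390.8*I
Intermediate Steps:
A(k) = -6
d(Z) = -6
y = 256278 (y = (289 + 8²)*(398 - 1*(-328)) = (289 + 64)*(398 + 328) = 353*726 = 256278)
-(√(-1934267 + d(-922)) + y) = -(√(-1934267 - 6) + 256278) = -(√(-1934273) + 256278) = -(I*√1934273 + 256278) = -(256278 + I*√1934273) = -256278 - I*√1934273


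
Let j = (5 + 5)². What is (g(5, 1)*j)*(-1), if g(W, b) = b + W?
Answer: -600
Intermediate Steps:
g(W, b) = W + b
j = 100 (j = 10² = 100)
(g(5, 1)*j)*(-1) = ((5 + 1)*100)*(-1) = (6*100)*(-1) = 600*(-1) = -600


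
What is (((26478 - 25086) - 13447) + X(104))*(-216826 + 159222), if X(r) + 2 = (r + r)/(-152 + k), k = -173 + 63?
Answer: 90989607884/131 ≈ 6.9458e+8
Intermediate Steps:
k = -110
X(r) = -2 - r/131 (X(r) = -2 + (r + r)/(-152 - 110) = -2 + (2*r)/(-262) = -2 + (2*r)*(-1/262) = -2 - r/131)
(((26478 - 25086) - 13447) + X(104))*(-216826 + 159222) = (((26478 - 25086) - 13447) + (-2 - 1/131*104))*(-216826 + 159222) = ((1392 - 13447) + (-2 - 104/131))*(-57604) = (-12055 - 366/131)*(-57604) = -1579571/131*(-57604) = 90989607884/131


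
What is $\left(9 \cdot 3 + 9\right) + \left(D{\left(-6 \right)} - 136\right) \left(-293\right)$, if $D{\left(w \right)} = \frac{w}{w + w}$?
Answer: $\frac{79475}{2} \approx 39738.0$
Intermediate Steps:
$D{\left(w \right)} = \frac{1}{2}$ ($D{\left(w \right)} = \frac{w}{2 w} = w \frac{1}{2 w} = \frac{1}{2}$)
$\left(9 \cdot 3 + 9\right) + \left(D{\left(-6 \right)} - 136\right) \left(-293\right) = \left(9 \cdot 3 + 9\right) + \left(\frac{1}{2} - 136\right) \left(-293\right) = \left(27 + 9\right) + \left(\frac{1}{2} - 136\right) \left(-293\right) = 36 - - \frac{79403}{2} = 36 + \frac{79403}{2} = \frac{79475}{2}$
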